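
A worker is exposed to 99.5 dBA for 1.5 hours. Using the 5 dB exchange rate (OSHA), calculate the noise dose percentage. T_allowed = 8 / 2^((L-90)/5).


Given values:
  L = 99.5 dBA, T = 1.5 hours
Formula: T_allowed = 8 / 2^((L - 90) / 5)
Compute exponent: (99.5 - 90) / 5 = 1.9
Compute 2^(1.9) = 3.732132
T_allowed = 8 / 3.732132 = 2.143547 hours
Dose = (T / T_allowed) * 100
Dose = (1.5 / 2.143547) * 100 = 69.98

69.98 %


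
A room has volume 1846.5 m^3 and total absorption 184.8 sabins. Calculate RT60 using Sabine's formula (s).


Given values:
  V = 1846.5 m^3
  A = 184.8 sabins
Formula: RT60 = 0.161 * V / A
Numerator: 0.161 * 1846.5 = 297.2865
RT60 = 297.2865 / 184.8 = 1.609

1.609 s


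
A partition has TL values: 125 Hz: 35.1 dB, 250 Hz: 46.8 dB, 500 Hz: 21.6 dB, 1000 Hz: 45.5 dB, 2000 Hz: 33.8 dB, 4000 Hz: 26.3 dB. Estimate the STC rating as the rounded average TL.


Given TL values at each frequency:
  125 Hz: 35.1 dB
  250 Hz: 46.8 dB
  500 Hz: 21.6 dB
  1000 Hz: 45.5 dB
  2000 Hz: 33.8 dB
  4000 Hz: 26.3 dB
Formula: STC ~ round(average of TL values)
Sum = 35.1 + 46.8 + 21.6 + 45.5 + 33.8 + 26.3 = 209.1
Average = 209.1 / 6 = 34.85
Rounded: 35

35


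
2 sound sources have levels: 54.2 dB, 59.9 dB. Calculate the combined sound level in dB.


Formula: L_total = 10 * log10( sum(10^(Li/10)) )
  Source 1: 10^(54.2/10) = 263026.7992
  Source 2: 10^(59.9/10) = 977237.221
Sum of linear values = 1240264.0202
L_total = 10 * log10(1240264.0202) = 60.94

60.94 dB


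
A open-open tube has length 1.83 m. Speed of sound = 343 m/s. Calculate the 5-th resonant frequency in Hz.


Given values:
  Tube type: open-open, L = 1.83 m, c = 343 m/s, n = 5
Formula: f_n = n * c / (2 * L)
Compute 2 * L = 2 * 1.83 = 3.66
f = 5 * 343 / 3.66
f = 468.58

468.58 Hz


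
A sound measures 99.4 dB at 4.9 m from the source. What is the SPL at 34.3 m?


Given values:
  SPL1 = 99.4 dB, r1 = 4.9 m, r2 = 34.3 m
Formula: SPL2 = SPL1 - 20 * log10(r2 / r1)
Compute ratio: r2 / r1 = 34.3 / 4.9 = 7.0
Compute log10: log10(7.0) = 0.845098
Compute drop: 20 * 0.845098 = 16.902
SPL2 = 99.4 - 16.902 = 82.5

82.5 dB


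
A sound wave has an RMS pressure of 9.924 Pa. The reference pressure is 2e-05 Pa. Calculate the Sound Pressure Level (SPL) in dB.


Given values:
  p = 9.924 Pa
  p_ref = 2e-05 Pa
Formula: SPL = 20 * log10(p / p_ref)
Compute ratio: p / p_ref = 9.924 / 2e-05 = 496200
Compute log10: log10(496200) = 5.695657
Multiply: SPL = 20 * 5.695657 = 113.91

113.91 dB


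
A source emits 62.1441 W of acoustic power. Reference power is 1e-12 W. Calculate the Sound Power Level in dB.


Given values:
  W = 62.1441 W
  W_ref = 1e-12 W
Formula: SWL = 10 * log10(W / W_ref)
Compute ratio: W / W_ref = 62144100000000
Compute log10: log10(62144100000000) = 13.7934
Multiply: SWL = 10 * 13.7934 = 137.93

137.93 dB


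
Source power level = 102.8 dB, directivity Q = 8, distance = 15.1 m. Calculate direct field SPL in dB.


Given values:
  Lw = 102.8 dB, Q = 8, r = 15.1 m
Formula: SPL = Lw + 10 * log10(Q / (4 * pi * r^2))
Compute 4 * pi * r^2 = 4 * pi * 15.1^2 = 2865.2582
Compute Q / denom = 8 / 2865.2582 = 0.00279207
Compute 10 * log10(0.00279207) = -25.5407
SPL = 102.8 + (-25.5407) = 77.26

77.26 dB


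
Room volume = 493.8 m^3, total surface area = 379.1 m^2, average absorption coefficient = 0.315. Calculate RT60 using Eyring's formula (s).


Given values:
  V = 493.8 m^3, S = 379.1 m^2, alpha = 0.315
Formula: RT60 = 0.161 * V / (-S * ln(1 - alpha))
Compute ln(1 - 0.315) = ln(0.685) = -0.378336
Denominator: -379.1 * -0.378336 = 143.4272
Numerator: 0.161 * 493.8 = 79.5018
RT60 = 79.5018 / 143.4272 = 0.554

0.554 s


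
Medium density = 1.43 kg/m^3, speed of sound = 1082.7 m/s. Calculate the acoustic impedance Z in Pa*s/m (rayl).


Given values:
  rho = 1.43 kg/m^3
  c = 1082.7 m/s
Formula: Z = rho * c
Z = 1.43 * 1082.7
Z = 1548.26

1548.26 rayl


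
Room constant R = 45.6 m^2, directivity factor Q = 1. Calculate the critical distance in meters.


Given values:
  R = 45.6 m^2, Q = 1
Formula: d_c = 0.141 * sqrt(Q * R)
Compute Q * R = 1 * 45.6 = 45.6
Compute sqrt(45.6) = 6.7528
d_c = 0.141 * 6.7528 = 0.952

0.952 m


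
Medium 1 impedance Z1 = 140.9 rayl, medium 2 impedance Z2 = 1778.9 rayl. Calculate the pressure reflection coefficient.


Given values:
  Z1 = 140.9 rayl, Z2 = 1778.9 rayl
Formula: R = (Z2 - Z1) / (Z2 + Z1)
Numerator: Z2 - Z1 = 1778.9 - 140.9 = 1638.0
Denominator: Z2 + Z1 = 1778.9 + 140.9 = 1919.8
R = 1638.0 / 1919.8 = 0.8532

0.8532


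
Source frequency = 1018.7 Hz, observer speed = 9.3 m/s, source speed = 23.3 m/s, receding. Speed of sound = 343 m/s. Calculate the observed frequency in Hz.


Given values:
  f_s = 1018.7 Hz, v_o = 9.3 m/s, v_s = 23.3 m/s
  Direction: receding
Formula: f_o = f_s * (c - v_o) / (c + v_s)
Numerator: c - v_o = 343 - 9.3 = 333.7
Denominator: c + v_s = 343 + 23.3 = 366.3
f_o = 1018.7 * 333.7 / 366.3 = 928.04

928.04 Hz


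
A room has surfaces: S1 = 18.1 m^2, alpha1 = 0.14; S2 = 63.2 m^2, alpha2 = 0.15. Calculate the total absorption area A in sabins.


Given surfaces:
  Surface 1: 18.1 * 0.14 = 2.534
  Surface 2: 63.2 * 0.15 = 9.48
Formula: A = sum(Si * alpha_i)
A = 2.534 + 9.48
A = 12.01

12.01 sabins


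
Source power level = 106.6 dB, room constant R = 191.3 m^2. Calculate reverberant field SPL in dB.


Given values:
  Lw = 106.6 dB, R = 191.3 m^2
Formula: SPL = Lw + 10 * log10(4 / R)
Compute 4 / R = 4 / 191.3 = 0.02091
Compute 10 * log10(0.02091) = -16.7965
SPL = 106.6 + (-16.7965) = 89.8

89.8 dB


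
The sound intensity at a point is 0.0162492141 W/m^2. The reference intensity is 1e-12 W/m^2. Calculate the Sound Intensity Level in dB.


Given values:
  I = 0.0162492141 W/m^2
  I_ref = 1e-12 W/m^2
Formula: SIL = 10 * log10(I / I_ref)
Compute ratio: I / I_ref = 16249214100
Compute log10: log10(16249214100) = 10.210832
Multiply: SIL = 10 * 10.210832 = 102.11

102.11 dB


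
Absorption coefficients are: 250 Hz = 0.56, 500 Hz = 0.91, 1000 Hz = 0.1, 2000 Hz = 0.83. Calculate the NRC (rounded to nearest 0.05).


Given values:
  a_250 = 0.56, a_500 = 0.91
  a_1000 = 0.1, a_2000 = 0.83
Formula: NRC = (a250 + a500 + a1000 + a2000) / 4
Sum = 0.56 + 0.91 + 0.1 + 0.83 = 2.4
NRC = 2.4 / 4 = 0.6
Rounded to nearest 0.05: 0.6

0.6


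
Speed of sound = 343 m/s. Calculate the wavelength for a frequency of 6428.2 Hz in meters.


Given values:
  c = 343 m/s, f = 6428.2 Hz
Formula: lambda = c / f
lambda = 343 / 6428.2
lambda = 0.0534

0.0534 m


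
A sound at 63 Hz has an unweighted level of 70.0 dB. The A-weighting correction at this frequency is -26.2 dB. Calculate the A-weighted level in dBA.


Given values:
  SPL = 70.0 dB
  A-weighting at 63 Hz = -26.2 dB
Formula: L_A = SPL + A_weight
L_A = 70.0 + (-26.2)
L_A = 43.8

43.8 dBA


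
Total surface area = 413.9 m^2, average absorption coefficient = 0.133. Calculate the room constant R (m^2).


Given values:
  S = 413.9 m^2, alpha = 0.133
Formula: R = S * alpha / (1 - alpha)
Numerator: 413.9 * 0.133 = 55.0487
Denominator: 1 - 0.133 = 0.867
R = 55.0487 / 0.867 = 63.49

63.49 m^2


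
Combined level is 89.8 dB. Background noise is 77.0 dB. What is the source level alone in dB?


Given values:
  L_total = 89.8 dB, L_bg = 77.0 dB
Formula: L_source = 10 * log10(10^(L_total/10) - 10^(L_bg/10))
Convert to linear:
  10^(89.8/10) = 954992586.0214
  10^(77.0/10) = 50118723.3627
Difference: 954992586.0214 - 50118723.3627 = 904873862.6587
L_source = 10 * log10(904873862.6587) = 89.57

89.57 dB


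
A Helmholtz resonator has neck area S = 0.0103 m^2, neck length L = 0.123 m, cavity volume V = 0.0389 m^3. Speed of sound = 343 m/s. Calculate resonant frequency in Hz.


Given values:
  S = 0.0103 m^2, L = 0.123 m, V = 0.0389 m^3, c = 343 m/s
Formula: f = (c / (2*pi)) * sqrt(S / (V * L))
Compute V * L = 0.0389 * 0.123 = 0.0047847
Compute S / (V * L) = 0.0103 / 0.0047847 = 2.1527
Compute sqrt(2.1527) = 1.467208
Compute c / (2*pi) = 343 / 6.283185 = 54.590148
f = 54.590148 * 1.467208 = 80.1

80.1 Hz


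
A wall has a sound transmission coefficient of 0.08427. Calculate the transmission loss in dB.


Given values:
  tau = 0.08427
Formula: TL = 10 * log10(1 / tau)
Compute 1 / tau = 1 / 0.08427 = 11.8666
Compute log10(11.8666) = 1.074326
TL = 10 * 1.074326 = 10.74

10.74 dB


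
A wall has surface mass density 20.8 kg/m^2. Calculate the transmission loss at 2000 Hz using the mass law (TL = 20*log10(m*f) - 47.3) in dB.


Given values:
  m = 20.8 kg/m^2, f = 2000 Hz
Formula: TL = 20 * log10(m * f) - 47.3
Compute m * f = 20.8 * 2000 = 41600.0
Compute log10(41600.0) = 4.619093
Compute 20 * 4.619093 = 92.3819
TL = 92.3819 - 47.3 = 45.08

45.08 dB


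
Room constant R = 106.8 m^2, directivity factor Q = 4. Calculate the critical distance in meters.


Given values:
  R = 106.8 m^2, Q = 4
Formula: d_c = 0.141 * sqrt(Q * R)
Compute Q * R = 4 * 106.8 = 427.2
Compute sqrt(427.2) = 20.6688
d_c = 0.141 * 20.6688 = 2.914

2.914 m


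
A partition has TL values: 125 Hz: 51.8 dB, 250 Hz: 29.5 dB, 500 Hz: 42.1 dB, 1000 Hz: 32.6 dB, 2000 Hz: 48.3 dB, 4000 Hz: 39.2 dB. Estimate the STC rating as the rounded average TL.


Given TL values at each frequency:
  125 Hz: 51.8 dB
  250 Hz: 29.5 dB
  500 Hz: 42.1 dB
  1000 Hz: 32.6 dB
  2000 Hz: 48.3 dB
  4000 Hz: 39.2 dB
Formula: STC ~ round(average of TL values)
Sum = 51.8 + 29.5 + 42.1 + 32.6 + 48.3 + 39.2 = 243.5
Average = 243.5 / 6 = 40.58
Rounded: 41

41


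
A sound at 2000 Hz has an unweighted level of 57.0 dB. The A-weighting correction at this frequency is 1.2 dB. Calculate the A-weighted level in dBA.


Given values:
  SPL = 57.0 dB
  A-weighting at 2000 Hz = 1.2 dB
Formula: L_A = SPL + A_weight
L_A = 57.0 + (1.2)
L_A = 58.2

58.2 dBA


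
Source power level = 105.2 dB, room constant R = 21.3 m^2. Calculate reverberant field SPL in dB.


Given values:
  Lw = 105.2 dB, R = 21.3 m^2
Formula: SPL = Lw + 10 * log10(4 / R)
Compute 4 / R = 4 / 21.3 = 0.187793
Compute 10 * log10(0.187793) = -7.2632
SPL = 105.2 + (-7.2632) = 97.94

97.94 dB


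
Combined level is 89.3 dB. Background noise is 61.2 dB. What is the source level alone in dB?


Given values:
  L_total = 89.3 dB, L_bg = 61.2 dB
Formula: L_source = 10 * log10(10^(L_total/10) - 10^(L_bg/10))
Convert to linear:
  10^(89.3/10) = 851138038.2024
  10^(61.2/10) = 1318256.7386
Difference: 851138038.2024 - 1318256.7386 = 849819781.4638
L_source = 10 * log10(849819781.4638) = 89.29

89.29 dB


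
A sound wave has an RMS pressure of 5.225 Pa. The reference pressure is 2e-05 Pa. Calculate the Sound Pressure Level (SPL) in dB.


Given values:
  p = 5.225 Pa
  p_ref = 2e-05 Pa
Formula: SPL = 20 * log10(p / p_ref)
Compute ratio: p / p_ref = 5.225 / 2e-05 = 261250
Compute log10: log10(261250) = 5.417056
Multiply: SPL = 20 * 5.417056 = 108.34

108.34 dB


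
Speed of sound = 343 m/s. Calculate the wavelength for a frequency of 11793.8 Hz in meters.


Given values:
  c = 343 m/s, f = 11793.8 Hz
Formula: lambda = c / f
lambda = 343 / 11793.8
lambda = 0.0291

0.0291 m


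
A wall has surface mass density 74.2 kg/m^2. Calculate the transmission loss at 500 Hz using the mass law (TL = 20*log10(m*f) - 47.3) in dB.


Given values:
  m = 74.2 kg/m^2, f = 500 Hz
Formula: TL = 20 * log10(m * f) - 47.3
Compute m * f = 74.2 * 500 = 37100.0
Compute log10(37100.0) = 4.569374
Compute 20 * 4.569374 = 91.3875
TL = 91.3875 - 47.3 = 44.09

44.09 dB


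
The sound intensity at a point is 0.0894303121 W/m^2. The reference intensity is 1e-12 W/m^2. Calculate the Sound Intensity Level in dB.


Given values:
  I = 0.0894303121 W/m^2
  I_ref = 1e-12 W/m^2
Formula: SIL = 10 * log10(I / I_ref)
Compute ratio: I / I_ref = 89430312100
Compute log10: log10(89430312100) = 10.951485
Multiply: SIL = 10 * 10.951485 = 109.51

109.51 dB


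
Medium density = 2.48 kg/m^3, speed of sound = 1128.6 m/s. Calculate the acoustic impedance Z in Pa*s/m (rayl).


Given values:
  rho = 2.48 kg/m^3
  c = 1128.6 m/s
Formula: Z = rho * c
Z = 2.48 * 1128.6
Z = 2798.93

2798.93 rayl


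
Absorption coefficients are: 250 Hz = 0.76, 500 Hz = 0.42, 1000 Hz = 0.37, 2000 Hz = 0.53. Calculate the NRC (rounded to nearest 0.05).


Given values:
  a_250 = 0.76, a_500 = 0.42
  a_1000 = 0.37, a_2000 = 0.53
Formula: NRC = (a250 + a500 + a1000 + a2000) / 4
Sum = 0.76 + 0.42 + 0.37 + 0.53 = 2.08
NRC = 2.08 / 4 = 0.52
Rounded to nearest 0.05: 0.5

0.5


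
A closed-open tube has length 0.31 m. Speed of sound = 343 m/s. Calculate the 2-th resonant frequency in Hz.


Given values:
  Tube type: closed-open, L = 0.31 m, c = 343 m/s, n = 2
Formula: f_n = (2n - 1) * c / (4 * L)
Compute 2n - 1 = 2*2 - 1 = 3
Compute 4 * L = 4 * 0.31 = 1.24
f = 3 * 343 / 1.24
f = 829.84

829.84 Hz


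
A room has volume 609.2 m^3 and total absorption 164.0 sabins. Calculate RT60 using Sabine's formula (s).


Given values:
  V = 609.2 m^3
  A = 164.0 sabins
Formula: RT60 = 0.161 * V / A
Numerator: 0.161 * 609.2 = 98.0812
RT60 = 98.0812 / 164.0 = 0.598

0.598 s


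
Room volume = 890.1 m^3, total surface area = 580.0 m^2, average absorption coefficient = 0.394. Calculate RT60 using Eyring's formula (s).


Given values:
  V = 890.1 m^3, S = 580.0 m^2, alpha = 0.394
Formula: RT60 = 0.161 * V / (-S * ln(1 - alpha))
Compute ln(1 - 0.394) = ln(0.606) = -0.500875
Denominator: -580.0 * -0.500875 = 290.5075
Numerator: 0.161 * 890.1 = 143.3061
RT60 = 143.3061 / 290.5075 = 0.493

0.493 s


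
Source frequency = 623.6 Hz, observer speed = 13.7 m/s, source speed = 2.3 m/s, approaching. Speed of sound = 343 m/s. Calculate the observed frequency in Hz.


Given values:
  f_s = 623.6 Hz, v_o = 13.7 m/s, v_s = 2.3 m/s
  Direction: approaching
Formula: f_o = f_s * (c + v_o) / (c - v_s)
Numerator: c + v_o = 343 + 13.7 = 356.7
Denominator: c - v_s = 343 - 2.3 = 340.7
f_o = 623.6 * 356.7 / 340.7 = 652.89

652.89 Hz


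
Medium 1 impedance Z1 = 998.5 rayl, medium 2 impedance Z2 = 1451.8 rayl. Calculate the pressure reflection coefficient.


Given values:
  Z1 = 998.5 rayl, Z2 = 1451.8 rayl
Formula: R = (Z2 - Z1) / (Z2 + Z1)
Numerator: Z2 - Z1 = 1451.8 - 998.5 = 453.3
Denominator: Z2 + Z1 = 1451.8 + 998.5 = 2450.3
R = 453.3 / 2450.3 = 0.185

0.185


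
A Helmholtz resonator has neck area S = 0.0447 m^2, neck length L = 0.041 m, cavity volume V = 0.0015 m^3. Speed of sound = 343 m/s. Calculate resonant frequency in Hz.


Given values:
  S = 0.0447 m^2, L = 0.041 m, V = 0.0015 m^3, c = 343 m/s
Formula: f = (c / (2*pi)) * sqrt(S / (V * L))
Compute V * L = 0.0015 * 0.041 = 6.15e-05
Compute S / (V * L) = 0.0447 / 6.15e-05 = 726.8293
Compute sqrt(726.8293) = 26.959772
Compute c / (2*pi) = 343 / 6.283185 = 54.590148
f = 54.590148 * 26.959772 = 1471.74

1471.74 Hz


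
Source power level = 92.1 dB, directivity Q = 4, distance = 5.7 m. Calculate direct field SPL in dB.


Given values:
  Lw = 92.1 dB, Q = 4, r = 5.7 m
Formula: SPL = Lw + 10 * log10(Q / (4 * pi * r^2))
Compute 4 * pi * r^2 = 4 * pi * 5.7^2 = 408.2814
Compute Q / denom = 4 / 408.2814 = 0.00979716
Compute 10 * log10(0.00979716) = -20.089
SPL = 92.1 + (-20.089) = 72.01

72.01 dB


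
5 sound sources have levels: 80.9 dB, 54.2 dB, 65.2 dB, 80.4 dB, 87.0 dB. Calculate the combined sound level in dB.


Formula: L_total = 10 * log10( sum(10^(Li/10)) )
  Source 1: 10^(80.9/10) = 123026877.0812
  Source 2: 10^(54.2/10) = 263026.7992
  Source 3: 10^(65.2/10) = 3311311.2148
  Source 4: 10^(80.4/10) = 109647819.6143
  Source 5: 10^(87.0/10) = 501187233.6273
Sum of linear values = 737436268.3368
L_total = 10 * log10(737436268.3368) = 88.68

88.68 dB


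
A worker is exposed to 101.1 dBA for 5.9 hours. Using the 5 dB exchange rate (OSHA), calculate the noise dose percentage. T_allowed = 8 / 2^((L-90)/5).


Given values:
  L = 101.1 dBA, T = 5.9 hours
Formula: T_allowed = 8 / 2^((L - 90) / 5)
Compute exponent: (101.1 - 90) / 5 = 2.22
Compute 2^(2.22) = 4.658934
T_allowed = 8 / 4.658934 = 1.717131 hours
Dose = (T / T_allowed) * 100
Dose = (5.9 / 1.717131) * 100 = 343.6

343.6 %


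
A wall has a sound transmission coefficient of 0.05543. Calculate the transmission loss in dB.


Given values:
  tau = 0.05543
Formula: TL = 10 * log10(1 / tau)
Compute 1 / tau = 1 / 0.05543 = 18.0408
Compute log10(18.0408) = 1.256256
TL = 10 * 1.256256 = 12.56

12.56 dB


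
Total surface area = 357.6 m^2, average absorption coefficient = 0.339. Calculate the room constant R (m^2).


Given values:
  S = 357.6 m^2, alpha = 0.339
Formula: R = S * alpha / (1 - alpha)
Numerator: 357.6 * 0.339 = 121.2264
Denominator: 1 - 0.339 = 0.661
R = 121.2264 / 0.661 = 183.4

183.4 m^2


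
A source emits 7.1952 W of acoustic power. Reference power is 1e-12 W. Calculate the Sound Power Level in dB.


Given values:
  W = 7.1952 W
  W_ref = 1e-12 W
Formula: SWL = 10 * log10(W / W_ref)
Compute ratio: W / W_ref = 7195200000000
Compute log10: log10(7195200000000) = 12.857043
Multiply: SWL = 10 * 12.857043 = 128.57

128.57 dB


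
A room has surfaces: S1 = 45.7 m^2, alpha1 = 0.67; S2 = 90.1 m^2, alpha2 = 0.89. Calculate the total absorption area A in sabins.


Given surfaces:
  Surface 1: 45.7 * 0.67 = 30.619
  Surface 2: 90.1 * 0.89 = 80.189
Formula: A = sum(Si * alpha_i)
A = 30.619 + 80.189
A = 110.81

110.81 sabins


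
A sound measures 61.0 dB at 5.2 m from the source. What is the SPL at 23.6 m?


Given values:
  SPL1 = 61.0 dB, r1 = 5.2 m, r2 = 23.6 m
Formula: SPL2 = SPL1 - 20 * log10(r2 / r1)
Compute ratio: r2 / r1 = 23.6 / 5.2 = 4.5385
Compute log10: log10(4.5385) = 0.656912
Compute drop: 20 * 0.656912 = 13.1382
SPL2 = 61.0 - 13.1382 = 47.86

47.86 dB


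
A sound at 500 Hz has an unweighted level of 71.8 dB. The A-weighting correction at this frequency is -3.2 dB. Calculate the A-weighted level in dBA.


Given values:
  SPL = 71.8 dB
  A-weighting at 500 Hz = -3.2 dB
Formula: L_A = SPL + A_weight
L_A = 71.8 + (-3.2)
L_A = 68.6

68.6 dBA


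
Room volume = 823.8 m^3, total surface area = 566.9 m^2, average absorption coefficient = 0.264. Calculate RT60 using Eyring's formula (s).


Given values:
  V = 823.8 m^3, S = 566.9 m^2, alpha = 0.264
Formula: RT60 = 0.161 * V / (-S * ln(1 - alpha))
Compute ln(1 - 0.264) = ln(0.736) = -0.306525
Denominator: -566.9 * -0.306525 = 173.769
Numerator: 0.161 * 823.8 = 132.6318
RT60 = 132.6318 / 173.769 = 0.763

0.763 s


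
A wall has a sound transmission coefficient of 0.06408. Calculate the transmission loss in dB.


Given values:
  tau = 0.06408
Formula: TL = 10 * log10(1 / tau)
Compute 1 / tau = 1 / 0.06408 = 15.6055
Compute log10(15.6055) = 1.193278
TL = 10 * 1.193278 = 11.93

11.93 dB


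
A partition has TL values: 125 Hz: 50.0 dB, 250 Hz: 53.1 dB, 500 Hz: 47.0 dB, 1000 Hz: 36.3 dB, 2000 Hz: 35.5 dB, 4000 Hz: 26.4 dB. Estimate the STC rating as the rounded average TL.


Given TL values at each frequency:
  125 Hz: 50.0 dB
  250 Hz: 53.1 dB
  500 Hz: 47.0 dB
  1000 Hz: 36.3 dB
  2000 Hz: 35.5 dB
  4000 Hz: 26.4 dB
Formula: STC ~ round(average of TL values)
Sum = 50.0 + 53.1 + 47.0 + 36.3 + 35.5 + 26.4 = 248.3
Average = 248.3 / 6 = 41.38
Rounded: 41

41


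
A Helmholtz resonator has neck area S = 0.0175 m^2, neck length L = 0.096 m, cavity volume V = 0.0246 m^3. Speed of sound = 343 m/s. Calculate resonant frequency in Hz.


Given values:
  S = 0.0175 m^2, L = 0.096 m, V = 0.0246 m^3, c = 343 m/s
Formula: f = (c / (2*pi)) * sqrt(S / (V * L))
Compute V * L = 0.0246 * 0.096 = 0.0023616
Compute S / (V * L) = 0.0175 / 0.0023616 = 7.4102
Compute sqrt(7.4102) = 2.722168
Compute c / (2*pi) = 343 / 6.283185 = 54.590148
f = 54.590148 * 2.722168 = 148.6

148.6 Hz


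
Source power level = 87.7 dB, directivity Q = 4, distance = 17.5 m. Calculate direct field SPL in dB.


Given values:
  Lw = 87.7 dB, Q = 4, r = 17.5 m
Formula: SPL = Lw + 10 * log10(Q / (4 * pi * r^2))
Compute 4 * pi * r^2 = 4 * pi * 17.5^2 = 3848.451
Compute Q / denom = 4 / 3848.451 = 0.00103938
Compute 10 * log10(0.00103938) = -29.8323
SPL = 87.7 + (-29.8323) = 57.87

57.87 dB


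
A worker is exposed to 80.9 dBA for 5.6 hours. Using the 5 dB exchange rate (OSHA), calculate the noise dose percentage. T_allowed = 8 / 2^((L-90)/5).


Given values:
  L = 80.9 dBA, T = 5.6 hours
Formula: T_allowed = 8 / 2^((L - 90) / 5)
Compute exponent: (80.9 - 90) / 5 = -1.82
Compute 2^(-1.82) = 0.283221
T_allowed = 8 / 0.283221 = 28.246493 hours
Dose = (T / T_allowed) * 100
Dose = (5.6 / 28.246493) * 100 = 19.83

19.83 %


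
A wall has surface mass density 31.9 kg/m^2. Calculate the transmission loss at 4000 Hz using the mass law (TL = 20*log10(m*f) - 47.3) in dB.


Given values:
  m = 31.9 kg/m^2, f = 4000 Hz
Formula: TL = 20 * log10(m * f) - 47.3
Compute m * f = 31.9 * 4000 = 127600.0
Compute log10(127600.0) = 5.105851
Compute 20 * 5.105851 = 102.117
TL = 102.117 - 47.3 = 54.82

54.82 dB


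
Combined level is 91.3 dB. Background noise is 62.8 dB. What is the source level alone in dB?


Given values:
  L_total = 91.3 dB, L_bg = 62.8 dB
Formula: L_source = 10 * log10(10^(L_total/10) - 10^(L_bg/10))
Convert to linear:
  10^(91.3/10) = 1348962882.5917
  10^(62.8/10) = 1905460.718
Difference: 1348962882.5917 - 1905460.718 = 1347057421.8737
L_source = 10 * log10(1347057421.8737) = 91.29

91.29 dB


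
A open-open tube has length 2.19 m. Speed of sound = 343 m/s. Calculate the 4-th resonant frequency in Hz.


Given values:
  Tube type: open-open, L = 2.19 m, c = 343 m/s, n = 4
Formula: f_n = n * c / (2 * L)
Compute 2 * L = 2 * 2.19 = 4.38
f = 4 * 343 / 4.38
f = 313.24

313.24 Hz


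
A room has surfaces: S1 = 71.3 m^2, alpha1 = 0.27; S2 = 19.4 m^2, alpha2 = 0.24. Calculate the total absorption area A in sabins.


Given surfaces:
  Surface 1: 71.3 * 0.27 = 19.251
  Surface 2: 19.4 * 0.24 = 4.656
Formula: A = sum(Si * alpha_i)
A = 19.251 + 4.656
A = 23.91

23.91 sabins


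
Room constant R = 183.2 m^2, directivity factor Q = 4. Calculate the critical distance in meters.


Given values:
  R = 183.2 m^2, Q = 4
Formula: d_c = 0.141 * sqrt(Q * R)
Compute Q * R = 4 * 183.2 = 732.8
Compute sqrt(732.8) = 27.0703
d_c = 0.141 * 27.0703 = 3.817

3.817 m


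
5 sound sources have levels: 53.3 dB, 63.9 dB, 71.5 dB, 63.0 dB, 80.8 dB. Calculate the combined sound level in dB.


Formula: L_total = 10 * log10( sum(10^(Li/10)) )
  Source 1: 10^(53.3/10) = 213796.209
  Source 2: 10^(63.9/10) = 2454708.9157
  Source 3: 10^(71.5/10) = 14125375.4462
  Source 4: 10^(63.0/10) = 1995262.315
  Source 5: 10^(80.8/10) = 120226443.4617
Sum of linear values = 139015586.3476
L_total = 10 * log10(139015586.3476) = 81.43

81.43 dB


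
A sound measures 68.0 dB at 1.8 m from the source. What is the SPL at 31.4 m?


Given values:
  SPL1 = 68.0 dB, r1 = 1.8 m, r2 = 31.4 m
Formula: SPL2 = SPL1 - 20 * log10(r2 / r1)
Compute ratio: r2 / r1 = 31.4 / 1.8 = 17.4444
Compute log10: log10(17.4444) = 1.241656
Compute drop: 20 * 1.241656 = 24.8331
SPL2 = 68.0 - 24.8331 = 43.17

43.17 dB


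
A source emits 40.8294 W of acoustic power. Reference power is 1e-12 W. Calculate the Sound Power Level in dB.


Given values:
  W = 40.8294 W
  W_ref = 1e-12 W
Formula: SWL = 10 * log10(W / W_ref)
Compute ratio: W / W_ref = 40829400000000
Compute log10: log10(40829400000000) = 13.610973
Multiply: SWL = 10 * 13.610973 = 136.11

136.11 dB


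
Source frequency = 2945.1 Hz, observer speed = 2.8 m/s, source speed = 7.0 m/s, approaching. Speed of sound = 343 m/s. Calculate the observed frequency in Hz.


Given values:
  f_s = 2945.1 Hz, v_o = 2.8 m/s, v_s = 7.0 m/s
  Direction: approaching
Formula: f_o = f_s * (c + v_o) / (c - v_s)
Numerator: c + v_o = 343 + 2.8 = 345.8
Denominator: c - v_s = 343 - 7.0 = 336.0
f_o = 2945.1 * 345.8 / 336.0 = 3031.0

3031.0 Hz


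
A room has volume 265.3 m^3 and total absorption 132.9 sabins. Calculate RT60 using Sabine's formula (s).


Given values:
  V = 265.3 m^3
  A = 132.9 sabins
Formula: RT60 = 0.161 * V / A
Numerator: 0.161 * 265.3 = 42.7133
RT60 = 42.7133 / 132.9 = 0.321

0.321 s


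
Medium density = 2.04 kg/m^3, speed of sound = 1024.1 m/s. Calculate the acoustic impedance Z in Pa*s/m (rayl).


Given values:
  rho = 2.04 kg/m^3
  c = 1024.1 m/s
Formula: Z = rho * c
Z = 2.04 * 1024.1
Z = 2089.16

2089.16 rayl


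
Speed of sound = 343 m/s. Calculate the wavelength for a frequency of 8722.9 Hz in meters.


Given values:
  c = 343 m/s, f = 8722.9 Hz
Formula: lambda = c / f
lambda = 343 / 8722.9
lambda = 0.0393

0.0393 m


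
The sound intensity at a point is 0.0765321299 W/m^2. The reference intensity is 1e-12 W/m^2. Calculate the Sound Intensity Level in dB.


Given values:
  I = 0.0765321299 W/m^2
  I_ref = 1e-12 W/m^2
Formula: SIL = 10 * log10(I / I_ref)
Compute ratio: I / I_ref = 76532129900
Compute log10: log10(76532129900) = 10.883844
Multiply: SIL = 10 * 10.883844 = 108.84

108.84 dB


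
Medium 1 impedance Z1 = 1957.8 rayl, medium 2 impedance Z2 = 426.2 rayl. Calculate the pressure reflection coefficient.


Given values:
  Z1 = 1957.8 rayl, Z2 = 426.2 rayl
Formula: R = (Z2 - Z1) / (Z2 + Z1)
Numerator: Z2 - Z1 = 426.2 - 1957.8 = -1531.6
Denominator: Z2 + Z1 = 426.2 + 1957.8 = 2384.0
R = -1531.6 / 2384.0 = -0.6424

-0.6424


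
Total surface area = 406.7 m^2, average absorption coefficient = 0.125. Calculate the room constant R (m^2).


Given values:
  S = 406.7 m^2, alpha = 0.125
Formula: R = S * alpha / (1 - alpha)
Numerator: 406.7 * 0.125 = 50.8375
Denominator: 1 - 0.125 = 0.875
R = 50.8375 / 0.875 = 58.1

58.1 m^2


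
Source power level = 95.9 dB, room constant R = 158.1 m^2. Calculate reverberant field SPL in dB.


Given values:
  Lw = 95.9 dB, R = 158.1 m^2
Formula: SPL = Lw + 10 * log10(4 / R)
Compute 4 / R = 4 / 158.1 = 0.0253
Compute 10 * log10(0.0253) = -15.9688
SPL = 95.9 + (-15.9688) = 79.93

79.93 dB


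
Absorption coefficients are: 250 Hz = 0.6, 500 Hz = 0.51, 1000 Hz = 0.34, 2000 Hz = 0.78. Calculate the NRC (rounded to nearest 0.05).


Given values:
  a_250 = 0.6, a_500 = 0.51
  a_1000 = 0.34, a_2000 = 0.78
Formula: NRC = (a250 + a500 + a1000 + a2000) / 4
Sum = 0.6 + 0.51 + 0.34 + 0.78 = 2.23
NRC = 2.23 / 4 = 0.5575
Rounded to nearest 0.05: 0.55

0.55


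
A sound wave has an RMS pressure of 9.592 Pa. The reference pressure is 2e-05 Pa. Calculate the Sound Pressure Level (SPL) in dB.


Given values:
  p = 9.592 Pa
  p_ref = 2e-05 Pa
Formula: SPL = 20 * log10(p / p_ref)
Compute ratio: p / p_ref = 9.592 / 2e-05 = 479600
Compute log10: log10(479600) = 5.680879
Multiply: SPL = 20 * 5.680879 = 113.62

113.62 dB


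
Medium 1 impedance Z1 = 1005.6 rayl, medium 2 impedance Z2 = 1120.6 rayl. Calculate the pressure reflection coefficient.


Given values:
  Z1 = 1005.6 rayl, Z2 = 1120.6 rayl
Formula: R = (Z2 - Z1) / (Z2 + Z1)
Numerator: Z2 - Z1 = 1120.6 - 1005.6 = 115.0
Denominator: Z2 + Z1 = 1120.6 + 1005.6 = 2126.2
R = 115.0 / 2126.2 = 0.0541

0.0541


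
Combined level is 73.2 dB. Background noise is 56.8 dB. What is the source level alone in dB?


Given values:
  L_total = 73.2 dB, L_bg = 56.8 dB
Formula: L_source = 10 * log10(10^(L_total/10) - 10^(L_bg/10))
Convert to linear:
  10^(73.2/10) = 20892961.3085
  10^(56.8/10) = 478630.0923
Difference: 20892961.3085 - 478630.0923 = 20414331.2162
L_source = 10 * log10(20414331.2162) = 73.1

73.1 dB


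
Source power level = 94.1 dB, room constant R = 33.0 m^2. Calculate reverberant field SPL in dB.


Given values:
  Lw = 94.1 dB, R = 33.0 m^2
Formula: SPL = Lw + 10 * log10(4 / R)
Compute 4 / R = 4 / 33.0 = 0.121212
Compute 10 * log10(0.121212) = -9.1645
SPL = 94.1 + (-9.1645) = 84.94

84.94 dB


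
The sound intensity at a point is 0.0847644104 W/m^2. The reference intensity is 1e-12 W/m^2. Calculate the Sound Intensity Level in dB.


Given values:
  I = 0.0847644104 W/m^2
  I_ref = 1e-12 W/m^2
Formula: SIL = 10 * log10(I / I_ref)
Compute ratio: I / I_ref = 84764410400
Compute log10: log10(84764410400) = 10.928214
Multiply: SIL = 10 * 10.928214 = 109.28

109.28 dB


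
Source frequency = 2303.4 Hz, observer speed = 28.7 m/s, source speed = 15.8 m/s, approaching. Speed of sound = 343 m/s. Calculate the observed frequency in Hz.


Given values:
  f_s = 2303.4 Hz, v_o = 28.7 m/s, v_s = 15.8 m/s
  Direction: approaching
Formula: f_o = f_s * (c + v_o) / (c - v_s)
Numerator: c + v_o = 343 + 28.7 = 371.7
Denominator: c - v_s = 343 - 15.8 = 327.2
f_o = 2303.4 * 371.7 / 327.2 = 2616.67

2616.67 Hz


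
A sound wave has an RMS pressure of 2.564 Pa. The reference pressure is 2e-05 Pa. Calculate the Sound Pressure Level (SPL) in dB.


Given values:
  p = 2.564 Pa
  p_ref = 2e-05 Pa
Formula: SPL = 20 * log10(p / p_ref)
Compute ratio: p / p_ref = 2.564 / 2e-05 = 128200
Compute log10: log10(128200) = 5.107888
Multiply: SPL = 20 * 5.107888 = 102.16

102.16 dB


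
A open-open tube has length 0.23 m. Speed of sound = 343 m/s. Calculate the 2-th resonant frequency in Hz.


Given values:
  Tube type: open-open, L = 0.23 m, c = 343 m/s, n = 2
Formula: f_n = n * c / (2 * L)
Compute 2 * L = 2 * 0.23 = 0.46
f = 2 * 343 / 0.46
f = 1491.3

1491.3 Hz


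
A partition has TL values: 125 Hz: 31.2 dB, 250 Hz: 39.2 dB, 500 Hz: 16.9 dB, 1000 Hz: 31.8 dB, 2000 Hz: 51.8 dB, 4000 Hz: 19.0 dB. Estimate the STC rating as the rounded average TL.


Given TL values at each frequency:
  125 Hz: 31.2 dB
  250 Hz: 39.2 dB
  500 Hz: 16.9 dB
  1000 Hz: 31.8 dB
  2000 Hz: 51.8 dB
  4000 Hz: 19.0 dB
Formula: STC ~ round(average of TL values)
Sum = 31.2 + 39.2 + 16.9 + 31.8 + 51.8 + 19.0 = 189.9
Average = 189.9 / 6 = 31.65
Rounded: 32

32


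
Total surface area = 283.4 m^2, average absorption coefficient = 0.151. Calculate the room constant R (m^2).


Given values:
  S = 283.4 m^2, alpha = 0.151
Formula: R = S * alpha / (1 - alpha)
Numerator: 283.4 * 0.151 = 42.7934
Denominator: 1 - 0.151 = 0.849
R = 42.7934 / 0.849 = 50.4

50.4 m^2


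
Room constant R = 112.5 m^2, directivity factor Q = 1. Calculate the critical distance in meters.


Given values:
  R = 112.5 m^2, Q = 1
Formula: d_c = 0.141 * sqrt(Q * R)
Compute Q * R = 1 * 112.5 = 112.5
Compute sqrt(112.5) = 10.6066
d_c = 0.141 * 10.6066 = 1.496

1.496 m


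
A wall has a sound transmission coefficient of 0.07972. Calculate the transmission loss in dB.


Given values:
  tau = 0.07972
Formula: TL = 10 * log10(1 / tau)
Compute 1 / tau = 1 / 0.07972 = 12.5439
Compute log10(12.5439) = 1.098433
TL = 10 * 1.098433 = 10.98

10.98 dB


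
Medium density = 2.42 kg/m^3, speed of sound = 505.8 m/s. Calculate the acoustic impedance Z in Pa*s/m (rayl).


Given values:
  rho = 2.42 kg/m^3
  c = 505.8 m/s
Formula: Z = rho * c
Z = 2.42 * 505.8
Z = 1224.04

1224.04 rayl


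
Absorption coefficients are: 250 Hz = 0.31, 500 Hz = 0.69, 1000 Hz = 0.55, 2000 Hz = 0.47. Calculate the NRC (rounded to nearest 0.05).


Given values:
  a_250 = 0.31, a_500 = 0.69
  a_1000 = 0.55, a_2000 = 0.47
Formula: NRC = (a250 + a500 + a1000 + a2000) / 4
Sum = 0.31 + 0.69 + 0.55 + 0.47 = 2.02
NRC = 2.02 / 4 = 0.505
Rounded to nearest 0.05: 0.5

0.5


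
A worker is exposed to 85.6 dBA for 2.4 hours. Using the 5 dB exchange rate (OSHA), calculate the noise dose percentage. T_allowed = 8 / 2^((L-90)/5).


Given values:
  L = 85.6 dBA, T = 2.4 hours
Formula: T_allowed = 8 / 2^((L - 90) / 5)
Compute exponent: (85.6 - 90) / 5 = -0.88
Compute 2^(-0.88) = 0.543367
T_allowed = 8 / 0.543367 = 14.723014 hours
Dose = (T / T_allowed) * 100
Dose = (2.4 / 14.723014) * 100 = 16.3

16.3 %


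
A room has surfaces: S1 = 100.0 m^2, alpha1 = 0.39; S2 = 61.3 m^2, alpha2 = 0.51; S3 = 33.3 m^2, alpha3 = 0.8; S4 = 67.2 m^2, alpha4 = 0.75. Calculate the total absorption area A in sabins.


Given surfaces:
  Surface 1: 100.0 * 0.39 = 39.0
  Surface 2: 61.3 * 0.51 = 31.263
  Surface 3: 33.3 * 0.8 = 26.64
  Surface 4: 67.2 * 0.75 = 50.4
Formula: A = sum(Si * alpha_i)
A = 39.0 + 31.263 + 26.64 + 50.4
A = 147.3

147.3 sabins


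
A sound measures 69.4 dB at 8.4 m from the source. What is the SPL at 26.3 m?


Given values:
  SPL1 = 69.4 dB, r1 = 8.4 m, r2 = 26.3 m
Formula: SPL2 = SPL1 - 20 * log10(r2 / r1)
Compute ratio: r2 / r1 = 26.3 / 8.4 = 3.131
Compute log10: log10(3.131) = 0.495683
Compute drop: 20 * 0.495683 = 9.9137
SPL2 = 69.4 - 9.9137 = 59.49

59.49 dB


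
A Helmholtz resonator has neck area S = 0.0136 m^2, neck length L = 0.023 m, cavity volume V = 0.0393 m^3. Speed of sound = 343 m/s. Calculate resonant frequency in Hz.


Given values:
  S = 0.0136 m^2, L = 0.023 m, V = 0.0393 m^3, c = 343 m/s
Formula: f = (c / (2*pi)) * sqrt(S / (V * L))
Compute V * L = 0.0393 * 0.023 = 0.0009039
Compute S / (V * L) = 0.0136 / 0.0009039 = 15.0459
Compute sqrt(15.0459) = 3.878904
Compute c / (2*pi) = 343 / 6.283185 = 54.590148
f = 54.590148 * 3.878904 = 211.75

211.75 Hz


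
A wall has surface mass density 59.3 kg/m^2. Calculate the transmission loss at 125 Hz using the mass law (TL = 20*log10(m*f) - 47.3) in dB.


Given values:
  m = 59.3 kg/m^2, f = 125 Hz
Formula: TL = 20 * log10(m * f) - 47.3
Compute m * f = 59.3 * 125 = 7412.5
Compute log10(7412.5) = 3.869965
Compute 20 * 3.869965 = 77.3993
TL = 77.3993 - 47.3 = 30.1

30.1 dB


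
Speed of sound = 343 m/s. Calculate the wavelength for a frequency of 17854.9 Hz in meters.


Given values:
  c = 343 m/s, f = 17854.9 Hz
Formula: lambda = c / f
lambda = 343 / 17854.9
lambda = 0.0192

0.0192 m


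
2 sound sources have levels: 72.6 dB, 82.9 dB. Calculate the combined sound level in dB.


Formula: L_total = 10 * log10( sum(10^(Li/10)) )
  Source 1: 10^(72.6/10) = 18197008.5861
  Source 2: 10^(82.9/10) = 194984459.9758
Sum of linear values = 213181468.5619
L_total = 10 * log10(213181468.5619) = 83.29

83.29 dB


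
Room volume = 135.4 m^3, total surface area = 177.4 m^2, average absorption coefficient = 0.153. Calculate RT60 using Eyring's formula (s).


Given values:
  V = 135.4 m^3, S = 177.4 m^2, alpha = 0.153
Formula: RT60 = 0.161 * V / (-S * ln(1 - alpha))
Compute ln(1 - 0.153) = ln(0.847) = -0.166055
Denominator: -177.4 * -0.166055 = 29.4582
Numerator: 0.161 * 135.4 = 21.7994
RT60 = 21.7994 / 29.4582 = 0.74

0.74 s


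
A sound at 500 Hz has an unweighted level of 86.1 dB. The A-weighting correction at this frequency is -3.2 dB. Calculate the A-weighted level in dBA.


Given values:
  SPL = 86.1 dB
  A-weighting at 500 Hz = -3.2 dB
Formula: L_A = SPL + A_weight
L_A = 86.1 + (-3.2)
L_A = 82.9

82.9 dBA


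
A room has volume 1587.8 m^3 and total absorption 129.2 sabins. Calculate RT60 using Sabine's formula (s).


Given values:
  V = 1587.8 m^3
  A = 129.2 sabins
Formula: RT60 = 0.161 * V / A
Numerator: 0.161 * 1587.8 = 255.6358
RT60 = 255.6358 / 129.2 = 1.979

1.979 s


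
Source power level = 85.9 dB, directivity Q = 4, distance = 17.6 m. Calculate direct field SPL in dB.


Given values:
  Lw = 85.9 dB, Q = 4, r = 17.6 m
Formula: SPL = Lw + 10 * log10(Q / (4 * pi * r^2))
Compute 4 * pi * r^2 = 4 * pi * 17.6^2 = 3892.559
Compute Q / denom = 4 / 3892.559 = 0.0010276
Compute 10 * log10(0.0010276) = -29.8818
SPL = 85.9 + (-29.8818) = 56.02

56.02 dB


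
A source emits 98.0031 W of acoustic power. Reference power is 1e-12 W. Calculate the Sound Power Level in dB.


Given values:
  W = 98.0031 W
  W_ref = 1e-12 W
Formula: SWL = 10 * log10(W / W_ref)
Compute ratio: W / W_ref = 98003100000000
Compute log10: log10(98003100000000) = 13.99124
Multiply: SWL = 10 * 13.99124 = 139.91

139.91 dB


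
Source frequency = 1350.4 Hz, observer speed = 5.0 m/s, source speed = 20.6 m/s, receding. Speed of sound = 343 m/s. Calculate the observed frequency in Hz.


Given values:
  f_s = 1350.4 Hz, v_o = 5.0 m/s, v_s = 20.6 m/s
  Direction: receding
Formula: f_o = f_s * (c - v_o) / (c + v_s)
Numerator: c - v_o = 343 - 5.0 = 338.0
Denominator: c + v_s = 343 + 20.6 = 363.6
f_o = 1350.4 * 338.0 / 363.6 = 1255.32

1255.32 Hz


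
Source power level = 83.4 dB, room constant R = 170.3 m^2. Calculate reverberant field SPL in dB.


Given values:
  Lw = 83.4 dB, R = 170.3 m^2
Formula: SPL = Lw + 10 * log10(4 / R)
Compute 4 / R = 4 / 170.3 = 0.023488
Compute 10 * log10(0.023488) = -16.2915
SPL = 83.4 + (-16.2915) = 67.11

67.11 dB


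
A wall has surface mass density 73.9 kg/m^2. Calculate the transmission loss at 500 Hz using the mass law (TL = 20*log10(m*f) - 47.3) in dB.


Given values:
  m = 73.9 kg/m^2, f = 500 Hz
Formula: TL = 20 * log10(m * f) - 47.3
Compute m * f = 73.9 * 500 = 36950.0
Compute log10(36950.0) = 4.567614
Compute 20 * 4.567614 = 91.3523
TL = 91.3523 - 47.3 = 44.05

44.05 dB


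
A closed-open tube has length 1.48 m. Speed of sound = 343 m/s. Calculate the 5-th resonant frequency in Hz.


Given values:
  Tube type: closed-open, L = 1.48 m, c = 343 m/s, n = 5
Formula: f_n = (2n - 1) * c / (4 * L)
Compute 2n - 1 = 2*5 - 1 = 9
Compute 4 * L = 4 * 1.48 = 5.92
f = 9 * 343 / 5.92
f = 521.45

521.45 Hz


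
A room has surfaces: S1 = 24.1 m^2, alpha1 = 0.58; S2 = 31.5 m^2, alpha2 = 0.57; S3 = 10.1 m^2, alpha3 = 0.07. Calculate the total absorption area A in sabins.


Given surfaces:
  Surface 1: 24.1 * 0.58 = 13.978
  Surface 2: 31.5 * 0.57 = 17.955
  Surface 3: 10.1 * 0.07 = 0.707
Formula: A = sum(Si * alpha_i)
A = 13.978 + 17.955 + 0.707
A = 32.64

32.64 sabins


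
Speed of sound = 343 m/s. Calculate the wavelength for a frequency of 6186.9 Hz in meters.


Given values:
  c = 343 m/s, f = 6186.9 Hz
Formula: lambda = c / f
lambda = 343 / 6186.9
lambda = 0.0554

0.0554 m


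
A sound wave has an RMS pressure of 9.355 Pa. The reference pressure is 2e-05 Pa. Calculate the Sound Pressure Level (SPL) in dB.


Given values:
  p = 9.355 Pa
  p_ref = 2e-05 Pa
Formula: SPL = 20 * log10(p / p_ref)
Compute ratio: p / p_ref = 9.355 / 2e-05 = 467750
Compute log10: log10(467750) = 5.670014
Multiply: SPL = 20 * 5.670014 = 113.4

113.4 dB


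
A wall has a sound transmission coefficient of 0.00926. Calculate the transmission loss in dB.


Given values:
  tau = 0.00926
Formula: TL = 10 * log10(1 / tau)
Compute 1 / tau = 1 / 0.00926 = 107.9914
Compute log10(107.9914) = 2.033389
TL = 10 * 2.033389 = 20.33

20.33 dB


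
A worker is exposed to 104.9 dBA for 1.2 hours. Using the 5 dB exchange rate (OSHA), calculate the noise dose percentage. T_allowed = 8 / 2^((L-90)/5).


Given values:
  L = 104.9 dBA, T = 1.2 hours
Formula: T_allowed = 8 / 2^((L - 90) / 5)
Compute exponent: (104.9 - 90) / 5 = 2.98
Compute 2^(2.98) = 7.889862
T_allowed = 8 / 7.889862 = 1.013959 hours
Dose = (T / T_allowed) * 100
Dose = (1.2 / 1.013959) * 100 = 118.35

118.35 %


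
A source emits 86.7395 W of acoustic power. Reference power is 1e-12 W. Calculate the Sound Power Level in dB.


Given values:
  W = 86.7395 W
  W_ref = 1e-12 W
Formula: SWL = 10 * log10(W / W_ref)
Compute ratio: W / W_ref = 86739500000000
Compute log10: log10(86739500000000) = 13.938217
Multiply: SWL = 10 * 13.938217 = 139.38

139.38 dB


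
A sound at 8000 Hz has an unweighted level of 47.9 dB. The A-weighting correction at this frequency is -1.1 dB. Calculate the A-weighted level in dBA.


Given values:
  SPL = 47.9 dB
  A-weighting at 8000 Hz = -1.1 dB
Formula: L_A = SPL + A_weight
L_A = 47.9 + (-1.1)
L_A = 46.8

46.8 dBA


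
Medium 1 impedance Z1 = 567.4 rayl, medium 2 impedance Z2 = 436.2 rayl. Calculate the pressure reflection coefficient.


Given values:
  Z1 = 567.4 rayl, Z2 = 436.2 rayl
Formula: R = (Z2 - Z1) / (Z2 + Z1)
Numerator: Z2 - Z1 = 436.2 - 567.4 = -131.2
Denominator: Z2 + Z1 = 436.2 + 567.4 = 1003.6
R = -131.2 / 1003.6 = -0.1307

-0.1307


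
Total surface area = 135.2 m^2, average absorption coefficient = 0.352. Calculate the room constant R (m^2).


Given values:
  S = 135.2 m^2, alpha = 0.352
Formula: R = S * alpha / (1 - alpha)
Numerator: 135.2 * 0.352 = 47.5904
Denominator: 1 - 0.352 = 0.648
R = 47.5904 / 0.648 = 73.44

73.44 m^2


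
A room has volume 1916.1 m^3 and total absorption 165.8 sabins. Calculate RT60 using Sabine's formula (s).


Given values:
  V = 1916.1 m^3
  A = 165.8 sabins
Formula: RT60 = 0.161 * V / A
Numerator: 0.161 * 1916.1 = 308.4921
RT60 = 308.4921 / 165.8 = 1.861

1.861 s
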